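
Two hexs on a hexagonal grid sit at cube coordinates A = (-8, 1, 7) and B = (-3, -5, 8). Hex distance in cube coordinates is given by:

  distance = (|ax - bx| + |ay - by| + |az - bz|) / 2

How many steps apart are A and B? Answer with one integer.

Answer: 6

Derivation:
|ax - bx| = |-8 - (-3)| = 5
|ay - by| = |1 - (-5)| = 6
|az - bz| = |7 - 8| = 1
distance = (5 + 6 + 1) / 2 = 12 / 2 = 6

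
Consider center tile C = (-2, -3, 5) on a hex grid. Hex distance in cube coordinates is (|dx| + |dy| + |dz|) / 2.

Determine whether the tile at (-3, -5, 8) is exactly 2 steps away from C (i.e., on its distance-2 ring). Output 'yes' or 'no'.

Answer: no

Derivation:
|px - cx| = |-3 - (-2)| = 1
|py - cy| = |-5 - (-3)| = 2
|pz - cz| = |8 - 5| = 3
distance = (1+2+3)/2 = 6/2 = 3
radius = 2; distance != radius -> no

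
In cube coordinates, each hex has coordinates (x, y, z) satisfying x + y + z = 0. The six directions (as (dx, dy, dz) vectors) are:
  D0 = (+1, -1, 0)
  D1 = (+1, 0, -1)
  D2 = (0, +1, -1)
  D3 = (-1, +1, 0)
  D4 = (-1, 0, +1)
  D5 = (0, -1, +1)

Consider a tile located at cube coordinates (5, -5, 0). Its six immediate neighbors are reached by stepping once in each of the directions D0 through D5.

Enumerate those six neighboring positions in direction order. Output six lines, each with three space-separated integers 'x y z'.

Center: (5, -5, 0). Add each direction:
  D0: (5, -5, 0) + (1, -1, 0) = (6, -6, 0)
  D1: (5, -5, 0) + (1, 0, -1) = (6, -5, -1)
  D2: (5, -5, 0) + (0, 1, -1) = (5, -4, -1)
  D3: (5, -5, 0) + (-1, 1, 0) = (4, -4, 0)
  D4: (5, -5, 0) + (-1, 0, 1) = (4, -5, 1)
  D5: (5, -5, 0) + (0, -1, 1) = (5, -6, 1)

Answer: 6 -6 0
6 -5 -1
5 -4 -1
4 -4 0
4 -5 1
5 -6 1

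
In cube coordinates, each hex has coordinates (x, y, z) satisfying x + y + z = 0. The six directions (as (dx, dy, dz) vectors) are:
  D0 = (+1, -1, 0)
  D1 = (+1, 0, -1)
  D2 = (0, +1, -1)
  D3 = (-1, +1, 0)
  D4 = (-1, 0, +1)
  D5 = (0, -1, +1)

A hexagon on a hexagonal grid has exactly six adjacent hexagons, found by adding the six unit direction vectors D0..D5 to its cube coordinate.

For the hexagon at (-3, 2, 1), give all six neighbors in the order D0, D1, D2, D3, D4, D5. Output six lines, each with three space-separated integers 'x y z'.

Center: (-3, 2, 1). Add each direction:
  D0: (-3, 2, 1) + (1, -1, 0) = (-2, 1, 1)
  D1: (-3, 2, 1) + (1, 0, -1) = (-2, 2, 0)
  D2: (-3, 2, 1) + (0, 1, -1) = (-3, 3, 0)
  D3: (-3, 2, 1) + (-1, 1, 0) = (-4, 3, 1)
  D4: (-3, 2, 1) + (-1, 0, 1) = (-4, 2, 2)
  D5: (-3, 2, 1) + (0, -1, 1) = (-3, 1, 2)

Answer: -2 1 1
-2 2 0
-3 3 0
-4 3 1
-4 2 2
-3 1 2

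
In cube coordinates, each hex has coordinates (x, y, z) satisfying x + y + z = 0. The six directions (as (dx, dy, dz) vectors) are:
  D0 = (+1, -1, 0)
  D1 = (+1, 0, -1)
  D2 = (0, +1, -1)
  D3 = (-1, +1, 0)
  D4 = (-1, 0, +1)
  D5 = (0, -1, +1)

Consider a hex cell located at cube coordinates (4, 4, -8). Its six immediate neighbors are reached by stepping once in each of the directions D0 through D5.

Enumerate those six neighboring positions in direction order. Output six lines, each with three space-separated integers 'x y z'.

Answer: 5 3 -8
5 4 -9
4 5 -9
3 5 -8
3 4 -7
4 3 -7

Derivation:
Center: (4, 4, -8). Add each direction:
  D0: (4, 4, -8) + (1, -1, 0) = (5, 3, -8)
  D1: (4, 4, -8) + (1, 0, -1) = (5, 4, -9)
  D2: (4, 4, -8) + (0, 1, -1) = (4, 5, -9)
  D3: (4, 4, -8) + (-1, 1, 0) = (3, 5, -8)
  D4: (4, 4, -8) + (-1, 0, 1) = (3, 4, -7)
  D5: (4, 4, -8) + (0, -1, 1) = (4, 3, -7)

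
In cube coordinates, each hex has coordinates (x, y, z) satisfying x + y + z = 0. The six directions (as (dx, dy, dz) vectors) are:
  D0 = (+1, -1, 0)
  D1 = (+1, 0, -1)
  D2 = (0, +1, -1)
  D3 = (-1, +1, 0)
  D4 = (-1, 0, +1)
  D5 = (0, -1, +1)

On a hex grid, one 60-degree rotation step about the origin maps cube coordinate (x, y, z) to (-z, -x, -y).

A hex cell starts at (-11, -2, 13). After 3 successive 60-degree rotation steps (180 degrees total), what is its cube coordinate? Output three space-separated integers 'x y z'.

Start: (-11, -2, 13)
Step 1: (-11, -2, 13) -> (-(13), -(-11), -(-2)) = (-13, 11, 2)
Step 2: (-13, 11, 2) -> (-(2), -(-13), -(11)) = (-2, 13, -11)
Step 3: (-2, 13, -11) -> (-(-11), -(-2), -(13)) = (11, 2, -13)

Answer: 11 2 -13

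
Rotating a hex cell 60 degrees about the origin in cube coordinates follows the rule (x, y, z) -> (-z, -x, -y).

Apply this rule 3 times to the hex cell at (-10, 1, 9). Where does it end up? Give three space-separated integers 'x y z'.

Start: (-10, 1, 9)
Step 1: (-10, 1, 9) -> (-(9), -(-10), -(1)) = (-9, 10, -1)
Step 2: (-9, 10, -1) -> (-(-1), -(-9), -(10)) = (1, 9, -10)
Step 3: (1, 9, -10) -> (-(-10), -(1), -(9)) = (10, -1, -9)

Answer: 10 -1 -9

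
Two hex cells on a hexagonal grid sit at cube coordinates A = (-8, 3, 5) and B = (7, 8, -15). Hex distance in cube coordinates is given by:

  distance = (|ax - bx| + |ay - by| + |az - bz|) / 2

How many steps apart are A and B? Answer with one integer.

|ax - bx| = |-8 - 7| = 15
|ay - by| = |3 - 8| = 5
|az - bz| = |5 - (-15)| = 20
distance = (15 + 5 + 20) / 2 = 40 / 2 = 20

Answer: 20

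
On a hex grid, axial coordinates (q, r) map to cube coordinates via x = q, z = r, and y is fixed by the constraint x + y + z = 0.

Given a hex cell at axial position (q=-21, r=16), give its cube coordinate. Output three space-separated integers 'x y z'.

Answer: -21 5 16

Derivation:
x = q = -21
z = r = 16
y = -x - z = -(-21) - (16) = 5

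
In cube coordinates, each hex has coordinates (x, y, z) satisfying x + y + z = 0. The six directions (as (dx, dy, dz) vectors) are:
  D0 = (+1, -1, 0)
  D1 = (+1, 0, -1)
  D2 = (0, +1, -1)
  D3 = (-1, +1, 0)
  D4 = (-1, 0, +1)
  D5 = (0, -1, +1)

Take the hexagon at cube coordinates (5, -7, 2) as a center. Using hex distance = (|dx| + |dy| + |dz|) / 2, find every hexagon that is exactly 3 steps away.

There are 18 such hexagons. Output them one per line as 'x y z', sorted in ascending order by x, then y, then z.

Answer: 2 -7 5
2 -6 4
2 -5 3
2 -4 2
3 -8 5
3 -4 1
4 -9 5
4 -4 0
5 -10 5
5 -4 -1
6 -10 4
6 -5 -1
7 -10 3
7 -6 -1
8 -10 2
8 -9 1
8 -8 0
8 -7 -1

Derivation:
Walk ring at distance 3 from (5, -7, 2):
Start at center + D4*3 = (2, -7, 5)
  hex 0: (2, -7, 5)
  hex 1: (3, -8, 5)
  hex 2: (4, -9, 5)
  hex 3: (5, -10, 5)
  hex 4: (6, -10, 4)
  hex 5: (7, -10, 3)
  hex 6: (8, -10, 2)
  hex 7: (8, -9, 1)
  hex 8: (8, -8, 0)
  hex 9: (8, -7, -1)
  hex 10: (7, -6, -1)
  hex 11: (6, -5, -1)
  hex 12: (5, -4, -1)
  hex 13: (4, -4, 0)
  hex 14: (3, -4, 1)
  hex 15: (2, -4, 2)
  hex 16: (2, -5, 3)
  hex 17: (2, -6, 4)
Sorted: 18 hexes.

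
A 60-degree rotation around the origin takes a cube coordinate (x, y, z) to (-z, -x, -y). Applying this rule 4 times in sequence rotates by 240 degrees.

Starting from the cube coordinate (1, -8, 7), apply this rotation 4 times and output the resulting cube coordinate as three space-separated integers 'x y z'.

Answer: 7 1 -8

Derivation:
Start: (1, -8, 7)
Step 1: (1, -8, 7) -> (-(7), -(1), -(-8)) = (-7, -1, 8)
Step 2: (-7, -1, 8) -> (-(8), -(-7), -(-1)) = (-8, 7, 1)
Step 3: (-8, 7, 1) -> (-(1), -(-8), -(7)) = (-1, 8, -7)
Step 4: (-1, 8, -7) -> (-(-7), -(-1), -(8)) = (7, 1, -8)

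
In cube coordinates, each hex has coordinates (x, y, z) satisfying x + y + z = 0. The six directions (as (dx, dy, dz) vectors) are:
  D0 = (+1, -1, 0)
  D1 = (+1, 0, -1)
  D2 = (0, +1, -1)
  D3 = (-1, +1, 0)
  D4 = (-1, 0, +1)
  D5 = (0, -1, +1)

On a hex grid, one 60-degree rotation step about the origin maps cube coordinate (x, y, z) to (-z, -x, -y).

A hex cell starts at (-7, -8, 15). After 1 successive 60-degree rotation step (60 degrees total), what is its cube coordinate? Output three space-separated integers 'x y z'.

Start: (-7, -8, 15)
Step 1: (-7, -8, 15) -> (-(15), -(-7), -(-8)) = (-15, 7, 8)

Answer: -15 7 8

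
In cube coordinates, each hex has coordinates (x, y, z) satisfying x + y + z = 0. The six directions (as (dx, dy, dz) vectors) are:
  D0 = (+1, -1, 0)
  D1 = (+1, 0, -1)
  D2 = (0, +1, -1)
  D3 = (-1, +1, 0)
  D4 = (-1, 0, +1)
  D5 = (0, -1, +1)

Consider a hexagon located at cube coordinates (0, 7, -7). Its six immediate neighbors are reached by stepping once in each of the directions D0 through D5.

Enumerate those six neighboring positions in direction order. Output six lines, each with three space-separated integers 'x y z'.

Answer: 1 6 -7
1 7 -8
0 8 -8
-1 8 -7
-1 7 -6
0 6 -6

Derivation:
Center: (0, 7, -7). Add each direction:
  D0: (0, 7, -7) + (1, -1, 0) = (1, 6, -7)
  D1: (0, 7, -7) + (1, 0, -1) = (1, 7, -8)
  D2: (0, 7, -7) + (0, 1, -1) = (0, 8, -8)
  D3: (0, 7, -7) + (-1, 1, 0) = (-1, 8, -7)
  D4: (0, 7, -7) + (-1, 0, 1) = (-1, 7, -6)
  D5: (0, 7, -7) + (0, -1, 1) = (0, 6, -6)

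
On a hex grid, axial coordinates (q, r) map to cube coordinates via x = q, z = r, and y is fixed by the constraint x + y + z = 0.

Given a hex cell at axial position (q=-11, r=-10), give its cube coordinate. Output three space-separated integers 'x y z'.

Answer: -11 21 -10

Derivation:
x = q = -11
z = r = -10
y = -x - z = -(-11) - (-10) = 21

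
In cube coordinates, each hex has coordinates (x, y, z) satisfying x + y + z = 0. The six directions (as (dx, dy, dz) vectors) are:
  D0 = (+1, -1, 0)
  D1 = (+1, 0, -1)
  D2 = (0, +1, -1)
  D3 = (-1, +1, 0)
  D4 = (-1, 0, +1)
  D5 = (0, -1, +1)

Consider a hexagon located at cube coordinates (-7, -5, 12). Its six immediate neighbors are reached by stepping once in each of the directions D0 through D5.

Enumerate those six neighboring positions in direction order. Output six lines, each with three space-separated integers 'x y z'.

Center: (-7, -5, 12). Add each direction:
  D0: (-7, -5, 12) + (1, -1, 0) = (-6, -6, 12)
  D1: (-7, -5, 12) + (1, 0, -1) = (-6, -5, 11)
  D2: (-7, -5, 12) + (0, 1, -1) = (-7, -4, 11)
  D3: (-7, -5, 12) + (-1, 1, 0) = (-8, -4, 12)
  D4: (-7, -5, 12) + (-1, 0, 1) = (-8, -5, 13)
  D5: (-7, -5, 12) + (0, -1, 1) = (-7, -6, 13)

Answer: -6 -6 12
-6 -5 11
-7 -4 11
-8 -4 12
-8 -5 13
-7 -6 13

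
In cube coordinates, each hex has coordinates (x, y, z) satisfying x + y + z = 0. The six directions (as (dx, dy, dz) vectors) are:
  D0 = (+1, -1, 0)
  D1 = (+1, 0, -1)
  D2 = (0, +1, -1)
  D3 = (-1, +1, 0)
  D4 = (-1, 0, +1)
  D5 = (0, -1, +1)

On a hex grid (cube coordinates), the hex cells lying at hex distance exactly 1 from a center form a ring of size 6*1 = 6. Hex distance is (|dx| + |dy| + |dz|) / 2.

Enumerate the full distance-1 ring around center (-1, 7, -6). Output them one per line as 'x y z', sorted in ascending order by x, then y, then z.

Walk ring at distance 1 from (-1, 7, -6):
Start at center + D4*1 = (-2, 7, -5)
  hex 0: (-2, 7, -5)
  hex 1: (-1, 6, -5)
  hex 2: (0, 6, -6)
  hex 3: (0, 7, -7)
  hex 4: (-1, 8, -7)
  hex 5: (-2, 8, -6)
Sorted: 6 hexes.

Answer: -2 7 -5
-2 8 -6
-1 6 -5
-1 8 -7
0 6 -6
0 7 -7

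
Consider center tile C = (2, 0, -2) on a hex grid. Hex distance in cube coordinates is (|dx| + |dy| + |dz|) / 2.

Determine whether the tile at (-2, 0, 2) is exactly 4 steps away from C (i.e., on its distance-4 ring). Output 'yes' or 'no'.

Answer: yes

Derivation:
|px - cx| = |-2 - 2| = 4
|py - cy| = |0 - 0| = 0
|pz - cz| = |2 - (-2)| = 4
distance = (4+0+4)/2 = 8/2 = 4
radius = 4; distance == radius -> yes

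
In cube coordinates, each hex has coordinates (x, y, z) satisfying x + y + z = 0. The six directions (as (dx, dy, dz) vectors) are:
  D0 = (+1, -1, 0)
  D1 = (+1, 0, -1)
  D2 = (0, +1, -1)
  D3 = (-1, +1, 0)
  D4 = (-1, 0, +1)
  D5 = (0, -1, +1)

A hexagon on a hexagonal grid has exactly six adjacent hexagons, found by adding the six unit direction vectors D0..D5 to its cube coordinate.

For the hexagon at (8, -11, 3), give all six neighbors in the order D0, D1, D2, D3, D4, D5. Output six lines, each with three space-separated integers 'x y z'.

Center: (8, -11, 3). Add each direction:
  D0: (8, -11, 3) + (1, -1, 0) = (9, -12, 3)
  D1: (8, -11, 3) + (1, 0, -1) = (9, -11, 2)
  D2: (8, -11, 3) + (0, 1, -1) = (8, -10, 2)
  D3: (8, -11, 3) + (-1, 1, 0) = (7, -10, 3)
  D4: (8, -11, 3) + (-1, 0, 1) = (7, -11, 4)
  D5: (8, -11, 3) + (0, -1, 1) = (8, -12, 4)

Answer: 9 -12 3
9 -11 2
8 -10 2
7 -10 3
7 -11 4
8 -12 4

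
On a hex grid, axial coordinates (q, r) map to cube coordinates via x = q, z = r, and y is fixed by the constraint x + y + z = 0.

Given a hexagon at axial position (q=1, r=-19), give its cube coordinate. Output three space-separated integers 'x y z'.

x = q = 1
z = r = -19
y = -x - z = -(1) - (-19) = 18

Answer: 1 18 -19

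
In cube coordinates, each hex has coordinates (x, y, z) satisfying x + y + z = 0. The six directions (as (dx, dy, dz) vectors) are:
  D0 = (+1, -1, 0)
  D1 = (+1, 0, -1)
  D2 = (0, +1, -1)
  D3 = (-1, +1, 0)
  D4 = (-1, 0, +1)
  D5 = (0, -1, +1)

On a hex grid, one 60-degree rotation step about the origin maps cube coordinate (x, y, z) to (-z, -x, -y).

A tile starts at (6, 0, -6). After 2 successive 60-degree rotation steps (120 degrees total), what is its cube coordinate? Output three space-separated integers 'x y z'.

Answer: 0 -6 6

Derivation:
Start: (6, 0, -6)
Step 1: (6, 0, -6) -> (-(-6), -(6), -(0)) = (6, -6, 0)
Step 2: (6, -6, 0) -> (-(0), -(6), -(-6)) = (0, -6, 6)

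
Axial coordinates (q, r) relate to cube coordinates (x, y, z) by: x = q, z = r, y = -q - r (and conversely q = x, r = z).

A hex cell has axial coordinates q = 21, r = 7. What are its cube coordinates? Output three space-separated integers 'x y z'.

Answer: 21 -28 7

Derivation:
x = q = 21
z = r = 7
y = -x - z = -(21) - (7) = -28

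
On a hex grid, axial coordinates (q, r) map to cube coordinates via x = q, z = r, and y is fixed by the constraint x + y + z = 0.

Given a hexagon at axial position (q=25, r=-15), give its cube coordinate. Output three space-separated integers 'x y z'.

Answer: 25 -10 -15

Derivation:
x = q = 25
z = r = -15
y = -x - z = -(25) - (-15) = -10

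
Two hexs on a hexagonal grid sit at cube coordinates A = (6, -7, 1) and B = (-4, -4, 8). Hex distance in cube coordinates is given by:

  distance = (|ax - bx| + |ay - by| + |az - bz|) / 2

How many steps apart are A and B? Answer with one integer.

Answer: 10

Derivation:
|ax - bx| = |6 - (-4)| = 10
|ay - by| = |-7 - (-4)| = 3
|az - bz| = |1 - 8| = 7
distance = (10 + 3 + 7) / 2 = 20 / 2 = 10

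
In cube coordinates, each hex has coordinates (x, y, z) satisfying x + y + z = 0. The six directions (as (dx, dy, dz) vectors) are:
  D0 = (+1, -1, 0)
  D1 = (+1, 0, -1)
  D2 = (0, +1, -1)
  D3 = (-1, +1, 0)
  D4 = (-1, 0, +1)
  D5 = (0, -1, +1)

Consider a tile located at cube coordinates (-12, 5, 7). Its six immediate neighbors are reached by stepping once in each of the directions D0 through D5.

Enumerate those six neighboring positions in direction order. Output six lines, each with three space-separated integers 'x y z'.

Answer: -11 4 7
-11 5 6
-12 6 6
-13 6 7
-13 5 8
-12 4 8

Derivation:
Center: (-12, 5, 7). Add each direction:
  D0: (-12, 5, 7) + (1, -1, 0) = (-11, 4, 7)
  D1: (-12, 5, 7) + (1, 0, -1) = (-11, 5, 6)
  D2: (-12, 5, 7) + (0, 1, -1) = (-12, 6, 6)
  D3: (-12, 5, 7) + (-1, 1, 0) = (-13, 6, 7)
  D4: (-12, 5, 7) + (-1, 0, 1) = (-13, 5, 8)
  D5: (-12, 5, 7) + (0, -1, 1) = (-12, 4, 8)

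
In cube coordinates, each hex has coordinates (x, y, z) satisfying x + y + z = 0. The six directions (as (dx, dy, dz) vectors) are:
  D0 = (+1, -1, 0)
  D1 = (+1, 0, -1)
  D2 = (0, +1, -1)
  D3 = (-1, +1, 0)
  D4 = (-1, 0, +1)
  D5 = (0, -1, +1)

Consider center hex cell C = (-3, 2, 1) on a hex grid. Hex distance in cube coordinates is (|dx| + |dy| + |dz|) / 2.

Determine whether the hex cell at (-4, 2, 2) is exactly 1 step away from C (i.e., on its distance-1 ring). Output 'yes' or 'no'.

|px - cx| = |-4 - (-3)| = 1
|py - cy| = |2 - 2| = 0
|pz - cz| = |2 - 1| = 1
distance = (1+0+1)/2 = 2/2 = 1
radius = 1; distance == radius -> yes

Answer: yes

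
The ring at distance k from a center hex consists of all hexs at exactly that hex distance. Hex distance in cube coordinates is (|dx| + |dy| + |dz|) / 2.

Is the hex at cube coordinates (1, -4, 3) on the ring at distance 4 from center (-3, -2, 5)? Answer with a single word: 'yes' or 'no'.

Answer: yes

Derivation:
|px - cx| = |1 - (-3)| = 4
|py - cy| = |-4 - (-2)| = 2
|pz - cz| = |3 - 5| = 2
distance = (4+2+2)/2 = 8/2 = 4
radius = 4; distance == radius -> yes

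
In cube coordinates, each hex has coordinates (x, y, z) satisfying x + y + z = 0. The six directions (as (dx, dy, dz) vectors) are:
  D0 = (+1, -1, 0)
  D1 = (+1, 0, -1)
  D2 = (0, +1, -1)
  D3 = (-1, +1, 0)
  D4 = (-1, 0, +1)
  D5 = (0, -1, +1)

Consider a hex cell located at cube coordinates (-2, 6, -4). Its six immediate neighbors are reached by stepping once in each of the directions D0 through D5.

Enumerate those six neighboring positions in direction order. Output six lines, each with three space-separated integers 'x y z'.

Center: (-2, 6, -4). Add each direction:
  D0: (-2, 6, -4) + (1, -1, 0) = (-1, 5, -4)
  D1: (-2, 6, -4) + (1, 0, -1) = (-1, 6, -5)
  D2: (-2, 6, -4) + (0, 1, -1) = (-2, 7, -5)
  D3: (-2, 6, -4) + (-1, 1, 0) = (-3, 7, -4)
  D4: (-2, 6, -4) + (-1, 0, 1) = (-3, 6, -3)
  D5: (-2, 6, -4) + (0, -1, 1) = (-2, 5, -3)

Answer: -1 5 -4
-1 6 -5
-2 7 -5
-3 7 -4
-3 6 -3
-2 5 -3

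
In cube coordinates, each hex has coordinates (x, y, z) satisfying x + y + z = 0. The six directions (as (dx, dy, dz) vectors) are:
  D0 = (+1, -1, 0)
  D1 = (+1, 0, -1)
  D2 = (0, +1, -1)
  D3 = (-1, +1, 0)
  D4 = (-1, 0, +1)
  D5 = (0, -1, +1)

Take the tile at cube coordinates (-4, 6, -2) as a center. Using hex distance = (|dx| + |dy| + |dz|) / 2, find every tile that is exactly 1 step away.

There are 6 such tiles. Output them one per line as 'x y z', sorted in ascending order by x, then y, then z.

Walk ring at distance 1 from (-4, 6, -2):
Start at center + D4*1 = (-5, 6, -1)
  hex 0: (-5, 6, -1)
  hex 1: (-4, 5, -1)
  hex 2: (-3, 5, -2)
  hex 3: (-3, 6, -3)
  hex 4: (-4, 7, -3)
  hex 5: (-5, 7, -2)
Sorted: 6 hexes.

Answer: -5 6 -1
-5 7 -2
-4 5 -1
-4 7 -3
-3 5 -2
-3 6 -3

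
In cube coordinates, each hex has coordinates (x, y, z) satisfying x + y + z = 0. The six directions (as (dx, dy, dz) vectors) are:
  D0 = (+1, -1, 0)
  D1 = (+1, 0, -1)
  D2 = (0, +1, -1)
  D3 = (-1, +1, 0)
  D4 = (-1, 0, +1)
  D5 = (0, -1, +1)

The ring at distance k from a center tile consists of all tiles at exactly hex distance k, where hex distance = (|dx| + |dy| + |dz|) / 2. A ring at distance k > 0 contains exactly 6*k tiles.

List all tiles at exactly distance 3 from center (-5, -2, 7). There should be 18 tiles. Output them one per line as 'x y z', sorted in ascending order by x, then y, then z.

Answer: -8 -2 10
-8 -1 9
-8 0 8
-8 1 7
-7 -3 10
-7 1 6
-6 -4 10
-6 1 5
-5 -5 10
-5 1 4
-4 -5 9
-4 0 4
-3 -5 8
-3 -1 4
-2 -5 7
-2 -4 6
-2 -3 5
-2 -2 4

Derivation:
Walk ring at distance 3 from (-5, -2, 7):
Start at center + D4*3 = (-8, -2, 10)
  hex 0: (-8, -2, 10)
  hex 1: (-7, -3, 10)
  hex 2: (-6, -4, 10)
  hex 3: (-5, -5, 10)
  hex 4: (-4, -5, 9)
  hex 5: (-3, -5, 8)
  hex 6: (-2, -5, 7)
  hex 7: (-2, -4, 6)
  hex 8: (-2, -3, 5)
  hex 9: (-2, -2, 4)
  hex 10: (-3, -1, 4)
  hex 11: (-4, 0, 4)
  hex 12: (-5, 1, 4)
  hex 13: (-6, 1, 5)
  hex 14: (-7, 1, 6)
  hex 15: (-8, 1, 7)
  hex 16: (-8, 0, 8)
  hex 17: (-8, -1, 9)
Sorted: 18 hexes.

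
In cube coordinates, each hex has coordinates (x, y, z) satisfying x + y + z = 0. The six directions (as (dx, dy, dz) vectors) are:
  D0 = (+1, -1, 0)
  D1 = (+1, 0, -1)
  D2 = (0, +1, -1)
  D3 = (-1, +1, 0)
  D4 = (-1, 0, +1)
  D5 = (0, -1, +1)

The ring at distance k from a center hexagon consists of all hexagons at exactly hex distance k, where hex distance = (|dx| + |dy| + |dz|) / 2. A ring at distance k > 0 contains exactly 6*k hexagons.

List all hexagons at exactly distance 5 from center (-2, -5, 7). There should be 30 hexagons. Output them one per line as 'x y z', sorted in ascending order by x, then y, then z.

Answer: -7 -5 12
-7 -4 11
-7 -3 10
-7 -2 9
-7 -1 8
-7 0 7
-6 -6 12
-6 0 6
-5 -7 12
-5 0 5
-4 -8 12
-4 0 4
-3 -9 12
-3 0 3
-2 -10 12
-2 0 2
-1 -10 11
-1 -1 2
0 -10 10
0 -2 2
1 -10 9
1 -3 2
2 -10 8
2 -4 2
3 -10 7
3 -9 6
3 -8 5
3 -7 4
3 -6 3
3 -5 2

Derivation:
Walk ring at distance 5 from (-2, -5, 7):
Start at center + D4*5 = (-7, -5, 12)
  hex 0: (-7, -5, 12)
  hex 1: (-6, -6, 12)
  hex 2: (-5, -7, 12)
  hex 3: (-4, -8, 12)
  hex 4: (-3, -9, 12)
  hex 5: (-2, -10, 12)
  hex 6: (-1, -10, 11)
  hex 7: (0, -10, 10)
  hex 8: (1, -10, 9)
  hex 9: (2, -10, 8)
  hex 10: (3, -10, 7)
  hex 11: (3, -9, 6)
  hex 12: (3, -8, 5)
  hex 13: (3, -7, 4)
  hex 14: (3, -6, 3)
  hex 15: (3, -5, 2)
  hex 16: (2, -4, 2)
  hex 17: (1, -3, 2)
  hex 18: (0, -2, 2)
  hex 19: (-1, -1, 2)
  hex 20: (-2, 0, 2)
  hex 21: (-3, 0, 3)
  hex 22: (-4, 0, 4)
  hex 23: (-5, 0, 5)
  hex 24: (-6, 0, 6)
  hex 25: (-7, 0, 7)
  hex 26: (-7, -1, 8)
  hex 27: (-7, -2, 9)
  hex 28: (-7, -3, 10)
  hex 29: (-7, -4, 11)
Sorted: 30 hexes.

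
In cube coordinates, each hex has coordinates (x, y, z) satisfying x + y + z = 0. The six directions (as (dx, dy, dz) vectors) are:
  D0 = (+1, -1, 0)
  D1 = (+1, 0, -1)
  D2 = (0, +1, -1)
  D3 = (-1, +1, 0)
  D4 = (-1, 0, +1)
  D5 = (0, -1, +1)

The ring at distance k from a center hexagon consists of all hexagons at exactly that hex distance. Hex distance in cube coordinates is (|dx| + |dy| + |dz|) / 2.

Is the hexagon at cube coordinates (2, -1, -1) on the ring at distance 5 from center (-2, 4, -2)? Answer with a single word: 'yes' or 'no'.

|px - cx| = |2 - (-2)| = 4
|py - cy| = |-1 - 4| = 5
|pz - cz| = |-1 - (-2)| = 1
distance = (4+5+1)/2 = 10/2 = 5
radius = 5; distance == radius -> yes

Answer: yes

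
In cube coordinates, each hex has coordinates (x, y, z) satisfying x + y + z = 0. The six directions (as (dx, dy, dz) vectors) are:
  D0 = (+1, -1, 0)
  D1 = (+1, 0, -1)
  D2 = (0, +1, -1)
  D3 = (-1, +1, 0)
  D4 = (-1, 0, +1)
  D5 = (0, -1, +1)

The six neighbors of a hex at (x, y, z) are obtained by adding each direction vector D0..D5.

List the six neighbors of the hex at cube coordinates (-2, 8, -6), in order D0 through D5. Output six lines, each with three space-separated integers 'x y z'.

Center: (-2, 8, -6). Add each direction:
  D0: (-2, 8, -6) + (1, -1, 0) = (-1, 7, -6)
  D1: (-2, 8, -6) + (1, 0, -1) = (-1, 8, -7)
  D2: (-2, 8, -6) + (0, 1, -1) = (-2, 9, -7)
  D3: (-2, 8, -6) + (-1, 1, 0) = (-3, 9, -6)
  D4: (-2, 8, -6) + (-1, 0, 1) = (-3, 8, -5)
  D5: (-2, 8, -6) + (0, -1, 1) = (-2, 7, -5)

Answer: -1 7 -6
-1 8 -7
-2 9 -7
-3 9 -6
-3 8 -5
-2 7 -5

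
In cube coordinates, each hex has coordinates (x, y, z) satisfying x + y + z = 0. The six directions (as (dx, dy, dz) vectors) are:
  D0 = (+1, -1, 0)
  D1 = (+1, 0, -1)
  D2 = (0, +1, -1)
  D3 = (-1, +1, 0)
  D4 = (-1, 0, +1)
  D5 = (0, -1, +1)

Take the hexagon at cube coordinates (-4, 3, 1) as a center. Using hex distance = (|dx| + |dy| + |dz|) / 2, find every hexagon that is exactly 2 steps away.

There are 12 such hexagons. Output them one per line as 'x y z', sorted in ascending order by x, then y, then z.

Answer: -6 3 3
-6 4 2
-6 5 1
-5 2 3
-5 5 0
-4 1 3
-4 5 -1
-3 1 2
-3 4 -1
-2 1 1
-2 2 0
-2 3 -1

Derivation:
Walk ring at distance 2 from (-4, 3, 1):
Start at center + D4*2 = (-6, 3, 3)
  hex 0: (-6, 3, 3)
  hex 1: (-5, 2, 3)
  hex 2: (-4, 1, 3)
  hex 3: (-3, 1, 2)
  hex 4: (-2, 1, 1)
  hex 5: (-2, 2, 0)
  hex 6: (-2, 3, -1)
  hex 7: (-3, 4, -1)
  hex 8: (-4, 5, -1)
  hex 9: (-5, 5, 0)
  hex 10: (-6, 5, 1)
  hex 11: (-6, 4, 2)
Sorted: 12 hexes.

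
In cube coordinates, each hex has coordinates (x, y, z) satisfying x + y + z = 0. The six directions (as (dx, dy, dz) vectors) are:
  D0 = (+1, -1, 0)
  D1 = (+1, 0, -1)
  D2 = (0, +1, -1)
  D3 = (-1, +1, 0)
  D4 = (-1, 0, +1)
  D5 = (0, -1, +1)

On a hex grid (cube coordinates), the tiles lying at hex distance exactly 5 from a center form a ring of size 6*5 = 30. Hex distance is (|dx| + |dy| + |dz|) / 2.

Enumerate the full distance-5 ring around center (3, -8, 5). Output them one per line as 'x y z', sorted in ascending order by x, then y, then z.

Walk ring at distance 5 from (3, -8, 5):
Start at center + D4*5 = (-2, -8, 10)
  hex 0: (-2, -8, 10)
  hex 1: (-1, -9, 10)
  hex 2: (0, -10, 10)
  hex 3: (1, -11, 10)
  hex 4: (2, -12, 10)
  hex 5: (3, -13, 10)
  hex 6: (4, -13, 9)
  hex 7: (5, -13, 8)
  hex 8: (6, -13, 7)
  hex 9: (7, -13, 6)
  hex 10: (8, -13, 5)
  hex 11: (8, -12, 4)
  hex 12: (8, -11, 3)
  hex 13: (8, -10, 2)
  hex 14: (8, -9, 1)
  hex 15: (8, -8, 0)
  hex 16: (7, -7, 0)
  hex 17: (6, -6, 0)
  hex 18: (5, -5, 0)
  hex 19: (4, -4, 0)
  hex 20: (3, -3, 0)
  hex 21: (2, -3, 1)
  hex 22: (1, -3, 2)
  hex 23: (0, -3, 3)
  hex 24: (-1, -3, 4)
  hex 25: (-2, -3, 5)
  hex 26: (-2, -4, 6)
  hex 27: (-2, -5, 7)
  hex 28: (-2, -6, 8)
  hex 29: (-2, -7, 9)
Sorted: 30 hexes.

Answer: -2 -8 10
-2 -7 9
-2 -6 8
-2 -5 7
-2 -4 6
-2 -3 5
-1 -9 10
-1 -3 4
0 -10 10
0 -3 3
1 -11 10
1 -3 2
2 -12 10
2 -3 1
3 -13 10
3 -3 0
4 -13 9
4 -4 0
5 -13 8
5 -5 0
6 -13 7
6 -6 0
7 -13 6
7 -7 0
8 -13 5
8 -12 4
8 -11 3
8 -10 2
8 -9 1
8 -8 0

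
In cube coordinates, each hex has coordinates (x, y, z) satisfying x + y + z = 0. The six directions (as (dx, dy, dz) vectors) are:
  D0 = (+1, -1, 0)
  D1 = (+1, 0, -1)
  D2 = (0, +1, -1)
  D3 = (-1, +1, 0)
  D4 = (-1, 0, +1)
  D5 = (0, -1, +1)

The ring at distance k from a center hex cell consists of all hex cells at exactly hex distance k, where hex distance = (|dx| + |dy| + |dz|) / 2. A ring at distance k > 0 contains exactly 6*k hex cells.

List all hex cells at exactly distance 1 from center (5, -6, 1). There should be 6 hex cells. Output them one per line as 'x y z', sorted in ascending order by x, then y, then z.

Walk ring at distance 1 from (5, -6, 1):
Start at center + D4*1 = (4, -6, 2)
  hex 0: (4, -6, 2)
  hex 1: (5, -7, 2)
  hex 2: (6, -7, 1)
  hex 3: (6, -6, 0)
  hex 4: (5, -5, 0)
  hex 5: (4, -5, 1)
Sorted: 6 hexes.

Answer: 4 -6 2
4 -5 1
5 -7 2
5 -5 0
6 -7 1
6 -6 0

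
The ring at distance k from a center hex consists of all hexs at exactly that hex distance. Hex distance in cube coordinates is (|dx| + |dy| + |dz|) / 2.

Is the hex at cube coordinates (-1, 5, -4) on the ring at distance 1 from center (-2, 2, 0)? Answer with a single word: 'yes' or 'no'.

|px - cx| = |-1 - (-2)| = 1
|py - cy| = |5 - 2| = 3
|pz - cz| = |-4 - 0| = 4
distance = (1+3+4)/2 = 8/2 = 4
radius = 1; distance != radius -> no

Answer: no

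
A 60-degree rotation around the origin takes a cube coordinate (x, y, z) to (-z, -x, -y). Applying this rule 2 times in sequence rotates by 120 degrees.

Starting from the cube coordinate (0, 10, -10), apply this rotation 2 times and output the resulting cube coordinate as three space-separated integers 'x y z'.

Answer: 10 -10 0

Derivation:
Start: (0, 10, -10)
Step 1: (0, 10, -10) -> (-(-10), -(0), -(10)) = (10, 0, -10)
Step 2: (10, 0, -10) -> (-(-10), -(10), -(0)) = (10, -10, 0)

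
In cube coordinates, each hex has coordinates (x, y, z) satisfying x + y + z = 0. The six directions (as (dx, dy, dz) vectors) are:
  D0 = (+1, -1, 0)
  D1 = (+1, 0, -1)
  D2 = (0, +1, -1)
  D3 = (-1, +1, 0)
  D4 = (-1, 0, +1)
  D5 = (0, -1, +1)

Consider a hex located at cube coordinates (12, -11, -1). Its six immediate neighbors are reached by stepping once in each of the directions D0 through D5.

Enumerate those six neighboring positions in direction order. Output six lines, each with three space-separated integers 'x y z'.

Center: (12, -11, -1). Add each direction:
  D0: (12, -11, -1) + (1, -1, 0) = (13, -12, -1)
  D1: (12, -11, -1) + (1, 0, -1) = (13, -11, -2)
  D2: (12, -11, -1) + (0, 1, -1) = (12, -10, -2)
  D3: (12, -11, -1) + (-1, 1, 0) = (11, -10, -1)
  D4: (12, -11, -1) + (-1, 0, 1) = (11, -11, 0)
  D5: (12, -11, -1) + (0, -1, 1) = (12, -12, 0)

Answer: 13 -12 -1
13 -11 -2
12 -10 -2
11 -10 -1
11 -11 0
12 -12 0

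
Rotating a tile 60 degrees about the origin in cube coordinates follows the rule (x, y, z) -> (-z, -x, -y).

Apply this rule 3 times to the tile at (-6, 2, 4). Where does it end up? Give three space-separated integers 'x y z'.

Answer: 6 -2 -4

Derivation:
Start: (-6, 2, 4)
Step 1: (-6, 2, 4) -> (-(4), -(-6), -(2)) = (-4, 6, -2)
Step 2: (-4, 6, -2) -> (-(-2), -(-4), -(6)) = (2, 4, -6)
Step 3: (2, 4, -6) -> (-(-6), -(2), -(4)) = (6, -2, -4)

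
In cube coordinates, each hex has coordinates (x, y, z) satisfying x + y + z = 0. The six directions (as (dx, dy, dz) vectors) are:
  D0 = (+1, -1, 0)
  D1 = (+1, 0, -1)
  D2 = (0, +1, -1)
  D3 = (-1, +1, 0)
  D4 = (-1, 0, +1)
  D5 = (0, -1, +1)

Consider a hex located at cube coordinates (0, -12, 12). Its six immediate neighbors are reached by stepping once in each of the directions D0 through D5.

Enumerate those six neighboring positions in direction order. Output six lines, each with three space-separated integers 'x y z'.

Center: (0, -12, 12). Add each direction:
  D0: (0, -12, 12) + (1, -1, 0) = (1, -13, 12)
  D1: (0, -12, 12) + (1, 0, -1) = (1, -12, 11)
  D2: (0, -12, 12) + (0, 1, -1) = (0, -11, 11)
  D3: (0, -12, 12) + (-1, 1, 0) = (-1, -11, 12)
  D4: (0, -12, 12) + (-1, 0, 1) = (-1, -12, 13)
  D5: (0, -12, 12) + (0, -1, 1) = (0, -13, 13)

Answer: 1 -13 12
1 -12 11
0 -11 11
-1 -11 12
-1 -12 13
0 -13 13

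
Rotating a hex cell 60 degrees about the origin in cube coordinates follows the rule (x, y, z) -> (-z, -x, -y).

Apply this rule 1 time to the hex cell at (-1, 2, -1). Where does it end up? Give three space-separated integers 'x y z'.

Start: (-1, 2, -1)
Step 1: (-1, 2, -1) -> (-(-1), -(-1), -(2)) = (1, 1, -2)

Answer: 1 1 -2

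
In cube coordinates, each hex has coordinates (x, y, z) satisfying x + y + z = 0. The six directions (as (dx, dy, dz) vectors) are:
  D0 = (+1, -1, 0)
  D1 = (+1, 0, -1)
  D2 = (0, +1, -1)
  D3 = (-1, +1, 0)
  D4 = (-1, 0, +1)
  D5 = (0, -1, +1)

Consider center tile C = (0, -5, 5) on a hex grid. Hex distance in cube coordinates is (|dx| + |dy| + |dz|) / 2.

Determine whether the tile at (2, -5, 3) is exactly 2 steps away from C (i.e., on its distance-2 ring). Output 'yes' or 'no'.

Answer: yes

Derivation:
|px - cx| = |2 - 0| = 2
|py - cy| = |-5 - (-5)| = 0
|pz - cz| = |3 - 5| = 2
distance = (2+0+2)/2 = 4/2 = 2
radius = 2; distance == radius -> yes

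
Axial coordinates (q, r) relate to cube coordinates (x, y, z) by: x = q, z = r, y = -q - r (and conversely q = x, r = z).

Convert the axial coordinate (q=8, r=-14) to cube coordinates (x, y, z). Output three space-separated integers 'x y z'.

Answer: 8 6 -14

Derivation:
x = q = 8
z = r = -14
y = -x - z = -(8) - (-14) = 6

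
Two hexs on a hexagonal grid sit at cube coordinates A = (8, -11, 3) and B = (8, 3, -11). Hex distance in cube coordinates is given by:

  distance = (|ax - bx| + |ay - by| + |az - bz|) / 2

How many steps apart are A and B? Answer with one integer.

Answer: 14

Derivation:
|ax - bx| = |8 - 8| = 0
|ay - by| = |-11 - 3| = 14
|az - bz| = |3 - (-11)| = 14
distance = (0 + 14 + 14) / 2 = 28 / 2 = 14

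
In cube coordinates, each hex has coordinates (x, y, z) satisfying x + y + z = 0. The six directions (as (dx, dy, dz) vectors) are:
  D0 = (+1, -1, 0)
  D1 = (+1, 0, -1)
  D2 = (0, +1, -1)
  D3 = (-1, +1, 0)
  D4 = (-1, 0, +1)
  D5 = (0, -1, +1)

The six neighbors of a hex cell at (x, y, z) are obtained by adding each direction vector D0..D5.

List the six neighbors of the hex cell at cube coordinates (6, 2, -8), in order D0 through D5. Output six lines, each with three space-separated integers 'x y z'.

Answer: 7 1 -8
7 2 -9
6 3 -9
5 3 -8
5 2 -7
6 1 -7

Derivation:
Center: (6, 2, -8). Add each direction:
  D0: (6, 2, -8) + (1, -1, 0) = (7, 1, -8)
  D1: (6, 2, -8) + (1, 0, -1) = (7, 2, -9)
  D2: (6, 2, -8) + (0, 1, -1) = (6, 3, -9)
  D3: (6, 2, -8) + (-1, 1, 0) = (5, 3, -8)
  D4: (6, 2, -8) + (-1, 0, 1) = (5, 2, -7)
  D5: (6, 2, -8) + (0, -1, 1) = (6, 1, -7)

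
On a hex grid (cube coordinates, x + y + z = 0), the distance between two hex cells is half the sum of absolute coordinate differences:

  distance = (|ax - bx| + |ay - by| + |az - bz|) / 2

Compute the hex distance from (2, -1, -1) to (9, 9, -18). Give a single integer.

Answer: 17

Derivation:
|ax - bx| = |2 - 9| = 7
|ay - by| = |-1 - 9| = 10
|az - bz| = |-1 - (-18)| = 17
distance = (7 + 10 + 17) / 2 = 34 / 2 = 17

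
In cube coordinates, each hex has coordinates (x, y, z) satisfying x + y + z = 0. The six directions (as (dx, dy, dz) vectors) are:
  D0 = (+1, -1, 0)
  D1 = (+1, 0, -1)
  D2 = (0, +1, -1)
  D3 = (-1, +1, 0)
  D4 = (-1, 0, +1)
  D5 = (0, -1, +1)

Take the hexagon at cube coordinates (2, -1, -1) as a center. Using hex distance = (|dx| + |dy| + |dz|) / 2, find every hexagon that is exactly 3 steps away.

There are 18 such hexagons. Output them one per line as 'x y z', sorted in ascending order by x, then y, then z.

Walk ring at distance 3 from (2, -1, -1):
Start at center + D4*3 = (-1, -1, 2)
  hex 0: (-1, -1, 2)
  hex 1: (0, -2, 2)
  hex 2: (1, -3, 2)
  hex 3: (2, -4, 2)
  hex 4: (3, -4, 1)
  hex 5: (4, -4, 0)
  hex 6: (5, -4, -1)
  hex 7: (5, -3, -2)
  hex 8: (5, -2, -3)
  hex 9: (5, -1, -4)
  hex 10: (4, 0, -4)
  hex 11: (3, 1, -4)
  hex 12: (2, 2, -4)
  hex 13: (1, 2, -3)
  hex 14: (0, 2, -2)
  hex 15: (-1, 2, -1)
  hex 16: (-1, 1, 0)
  hex 17: (-1, 0, 1)
Sorted: 18 hexes.

Answer: -1 -1 2
-1 0 1
-1 1 0
-1 2 -1
0 -2 2
0 2 -2
1 -3 2
1 2 -3
2 -4 2
2 2 -4
3 -4 1
3 1 -4
4 -4 0
4 0 -4
5 -4 -1
5 -3 -2
5 -2 -3
5 -1 -4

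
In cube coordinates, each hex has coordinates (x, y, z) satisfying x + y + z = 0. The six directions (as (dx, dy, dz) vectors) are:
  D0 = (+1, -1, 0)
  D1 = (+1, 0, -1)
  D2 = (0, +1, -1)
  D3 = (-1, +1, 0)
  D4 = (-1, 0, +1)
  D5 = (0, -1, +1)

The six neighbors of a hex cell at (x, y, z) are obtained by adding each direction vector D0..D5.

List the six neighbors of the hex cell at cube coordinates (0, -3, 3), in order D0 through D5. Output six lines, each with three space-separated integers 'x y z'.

Center: (0, -3, 3). Add each direction:
  D0: (0, -3, 3) + (1, -1, 0) = (1, -4, 3)
  D1: (0, -3, 3) + (1, 0, -1) = (1, -3, 2)
  D2: (0, -3, 3) + (0, 1, -1) = (0, -2, 2)
  D3: (0, -3, 3) + (-1, 1, 0) = (-1, -2, 3)
  D4: (0, -3, 3) + (-1, 0, 1) = (-1, -3, 4)
  D5: (0, -3, 3) + (0, -1, 1) = (0, -4, 4)

Answer: 1 -4 3
1 -3 2
0 -2 2
-1 -2 3
-1 -3 4
0 -4 4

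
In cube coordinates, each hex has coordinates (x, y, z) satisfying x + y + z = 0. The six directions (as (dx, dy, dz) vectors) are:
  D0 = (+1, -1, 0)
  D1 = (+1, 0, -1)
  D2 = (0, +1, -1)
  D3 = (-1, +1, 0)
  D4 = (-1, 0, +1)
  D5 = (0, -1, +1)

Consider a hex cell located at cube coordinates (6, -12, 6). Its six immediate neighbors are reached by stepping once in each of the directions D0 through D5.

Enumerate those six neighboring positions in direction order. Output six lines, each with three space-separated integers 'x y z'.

Center: (6, -12, 6). Add each direction:
  D0: (6, -12, 6) + (1, -1, 0) = (7, -13, 6)
  D1: (6, -12, 6) + (1, 0, -1) = (7, -12, 5)
  D2: (6, -12, 6) + (0, 1, -1) = (6, -11, 5)
  D3: (6, -12, 6) + (-1, 1, 0) = (5, -11, 6)
  D4: (6, -12, 6) + (-1, 0, 1) = (5, -12, 7)
  D5: (6, -12, 6) + (0, -1, 1) = (6, -13, 7)

Answer: 7 -13 6
7 -12 5
6 -11 5
5 -11 6
5 -12 7
6 -13 7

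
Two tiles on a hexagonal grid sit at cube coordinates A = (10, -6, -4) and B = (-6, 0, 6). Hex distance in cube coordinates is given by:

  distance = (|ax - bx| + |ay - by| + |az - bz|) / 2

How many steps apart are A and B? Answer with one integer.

|ax - bx| = |10 - (-6)| = 16
|ay - by| = |-6 - 0| = 6
|az - bz| = |-4 - 6| = 10
distance = (16 + 6 + 10) / 2 = 32 / 2 = 16

Answer: 16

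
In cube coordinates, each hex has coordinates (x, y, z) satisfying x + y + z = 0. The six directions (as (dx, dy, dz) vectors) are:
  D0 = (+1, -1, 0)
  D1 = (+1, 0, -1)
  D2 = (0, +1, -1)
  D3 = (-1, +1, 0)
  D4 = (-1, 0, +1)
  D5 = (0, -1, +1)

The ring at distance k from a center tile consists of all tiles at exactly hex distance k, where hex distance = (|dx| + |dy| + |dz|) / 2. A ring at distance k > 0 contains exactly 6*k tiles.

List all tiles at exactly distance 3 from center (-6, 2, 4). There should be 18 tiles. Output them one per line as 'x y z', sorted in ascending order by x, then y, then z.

Answer: -9 2 7
-9 3 6
-9 4 5
-9 5 4
-8 1 7
-8 5 3
-7 0 7
-7 5 2
-6 -1 7
-6 5 1
-5 -1 6
-5 4 1
-4 -1 5
-4 3 1
-3 -1 4
-3 0 3
-3 1 2
-3 2 1

Derivation:
Walk ring at distance 3 from (-6, 2, 4):
Start at center + D4*3 = (-9, 2, 7)
  hex 0: (-9, 2, 7)
  hex 1: (-8, 1, 7)
  hex 2: (-7, 0, 7)
  hex 3: (-6, -1, 7)
  hex 4: (-5, -1, 6)
  hex 5: (-4, -1, 5)
  hex 6: (-3, -1, 4)
  hex 7: (-3, 0, 3)
  hex 8: (-3, 1, 2)
  hex 9: (-3, 2, 1)
  hex 10: (-4, 3, 1)
  hex 11: (-5, 4, 1)
  hex 12: (-6, 5, 1)
  hex 13: (-7, 5, 2)
  hex 14: (-8, 5, 3)
  hex 15: (-9, 5, 4)
  hex 16: (-9, 4, 5)
  hex 17: (-9, 3, 6)
Sorted: 18 hexes.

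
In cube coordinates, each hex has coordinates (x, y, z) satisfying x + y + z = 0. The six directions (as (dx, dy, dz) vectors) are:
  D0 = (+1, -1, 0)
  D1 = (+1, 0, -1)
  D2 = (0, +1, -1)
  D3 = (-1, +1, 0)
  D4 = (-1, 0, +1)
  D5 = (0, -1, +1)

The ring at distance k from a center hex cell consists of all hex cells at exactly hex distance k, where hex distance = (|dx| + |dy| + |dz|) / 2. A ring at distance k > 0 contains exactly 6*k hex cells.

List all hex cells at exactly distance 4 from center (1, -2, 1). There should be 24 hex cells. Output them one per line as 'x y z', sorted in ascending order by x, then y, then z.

Answer: -3 -2 5
-3 -1 4
-3 0 3
-3 1 2
-3 2 1
-2 -3 5
-2 2 0
-1 -4 5
-1 2 -1
0 -5 5
0 2 -2
1 -6 5
1 2 -3
2 -6 4
2 1 -3
3 -6 3
3 0 -3
4 -6 2
4 -1 -3
5 -6 1
5 -5 0
5 -4 -1
5 -3 -2
5 -2 -3

Derivation:
Walk ring at distance 4 from (1, -2, 1):
Start at center + D4*4 = (-3, -2, 5)
  hex 0: (-3, -2, 5)
  hex 1: (-2, -3, 5)
  hex 2: (-1, -4, 5)
  hex 3: (0, -5, 5)
  hex 4: (1, -6, 5)
  hex 5: (2, -6, 4)
  hex 6: (3, -6, 3)
  hex 7: (4, -6, 2)
  hex 8: (5, -6, 1)
  hex 9: (5, -5, 0)
  hex 10: (5, -4, -1)
  hex 11: (5, -3, -2)
  hex 12: (5, -2, -3)
  hex 13: (4, -1, -3)
  hex 14: (3, 0, -3)
  hex 15: (2, 1, -3)
  hex 16: (1, 2, -3)
  hex 17: (0, 2, -2)
  hex 18: (-1, 2, -1)
  hex 19: (-2, 2, 0)
  hex 20: (-3, 2, 1)
  hex 21: (-3, 1, 2)
  hex 22: (-3, 0, 3)
  hex 23: (-3, -1, 4)
Sorted: 24 hexes.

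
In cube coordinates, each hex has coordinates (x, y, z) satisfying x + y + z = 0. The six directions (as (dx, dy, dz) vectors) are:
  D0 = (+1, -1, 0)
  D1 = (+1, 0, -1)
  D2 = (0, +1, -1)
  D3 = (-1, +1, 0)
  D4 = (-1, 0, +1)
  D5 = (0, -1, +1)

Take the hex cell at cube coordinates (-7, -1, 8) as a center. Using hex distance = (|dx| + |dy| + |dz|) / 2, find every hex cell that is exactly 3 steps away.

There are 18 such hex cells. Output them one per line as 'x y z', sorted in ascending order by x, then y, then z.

Answer: -10 -1 11
-10 0 10
-10 1 9
-10 2 8
-9 -2 11
-9 2 7
-8 -3 11
-8 2 6
-7 -4 11
-7 2 5
-6 -4 10
-6 1 5
-5 -4 9
-5 0 5
-4 -4 8
-4 -3 7
-4 -2 6
-4 -1 5

Derivation:
Walk ring at distance 3 from (-7, -1, 8):
Start at center + D4*3 = (-10, -1, 11)
  hex 0: (-10, -1, 11)
  hex 1: (-9, -2, 11)
  hex 2: (-8, -3, 11)
  hex 3: (-7, -4, 11)
  hex 4: (-6, -4, 10)
  hex 5: (-5, -4, 9)
  hex 6: (-4, -4, 8)
  hex 7: (-4, -3, 7)
  hex 8: (-4, -2, 6)
  hex 9: (-4, -1, 5)
  hex 10: (-5, 0, 5)
  hex 11: (-6, 1, 5)
  hex 12: (-7, 2, 5)
  hex 13: (-8, 2, 6)
  hex 14: (-9, 2, 7)
  hex 15: (-10, 2, 8)
  hex 16: (-10, 1, 9)
  hex 17: (-10, 0, 10)
Sorted: 18 hexes.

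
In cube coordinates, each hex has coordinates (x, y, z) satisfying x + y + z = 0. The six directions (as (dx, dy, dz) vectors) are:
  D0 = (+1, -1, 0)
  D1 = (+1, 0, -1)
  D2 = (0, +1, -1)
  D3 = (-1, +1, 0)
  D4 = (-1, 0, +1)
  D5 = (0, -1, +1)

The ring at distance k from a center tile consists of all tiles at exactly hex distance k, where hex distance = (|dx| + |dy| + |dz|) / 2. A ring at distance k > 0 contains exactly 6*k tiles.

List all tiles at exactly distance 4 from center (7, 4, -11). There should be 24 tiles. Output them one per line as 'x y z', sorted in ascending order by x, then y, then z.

Answer: 3 4 -7
3 5 -8
3 6 -9
3 7 -10
3 8 -11
4 3 -7
4 8 -12
5 2 -7
5 8 -13
6 1 -7
6 8 -14
7 0 -7
7 8 -15
8 0 -8
8 7 -15
9 0 -9
9 6 -15
10 0 -10
10 5 -15
11 0 -11
11 1 -12
11 2 -13
11 3 -14
11 4 -15

Derivation:
Walk ring at distance 4 from (7, 4, -11):
Start at center + D4*4 = (3, 4, -7)
  hex 0: (3, 4, -7)
  hex 1: (4, 3, -7)
  hex 2: (5, 2, -7)
  hex 3: (6, 1, -7)
  hex 4: (7, 0, -7)
  hex 5: (8, 0, -8)
  hex 6: (9, 0, -9)
  hex 7: (10, 0, -10)
  hex 8: (11, 0, -11)
  hex 9: (11, 1, -12)
  hex 10: (11, 2, -13)
  hex 11: (11, 3, -14)
  hex 12: (11, 4, -15)
  hex 13: (10, 5, -15)
  hex 14: (9, 6, -15)
  hex 15: (8, 7, -15)
  hex 16: (7, 8, -15)
  hex 17: (6, 8, -14)
  hex 18: (5, 8, -13)
  hex 19: (4, 8, -12)
  hex 20: (3, 8, -11)
  hex 21: (3, 7, -10)
  hex 22: (3, 6, -9)
  hex 23: (3, 5, -8)
Sorted: 24 hexes.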